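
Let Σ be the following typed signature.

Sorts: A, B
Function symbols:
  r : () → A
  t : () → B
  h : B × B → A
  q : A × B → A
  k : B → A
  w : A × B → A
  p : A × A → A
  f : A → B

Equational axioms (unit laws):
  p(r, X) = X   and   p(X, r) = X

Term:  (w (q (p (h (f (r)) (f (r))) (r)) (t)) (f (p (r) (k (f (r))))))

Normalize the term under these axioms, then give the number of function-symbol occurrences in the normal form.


size = 12

1. (w (q (p (h (f (r)) (f (r))) (r)) (t)) (f (p (r) (k (f (r))))))  →  (w (q (h (f (r)) (f (r))) (t)) (f (p (r) (k (f (r))))))
2. (w (q (h (f (r)) (f (r))) (t)) (f (p (r) (k (f (r))))))  →  (w (q (h (f (r)) (f (r))) (t)) (f (k (f (r)))))
normal form: (w (q (h (f (r)) (f (r))) (t)) (f (k (f (r)))))


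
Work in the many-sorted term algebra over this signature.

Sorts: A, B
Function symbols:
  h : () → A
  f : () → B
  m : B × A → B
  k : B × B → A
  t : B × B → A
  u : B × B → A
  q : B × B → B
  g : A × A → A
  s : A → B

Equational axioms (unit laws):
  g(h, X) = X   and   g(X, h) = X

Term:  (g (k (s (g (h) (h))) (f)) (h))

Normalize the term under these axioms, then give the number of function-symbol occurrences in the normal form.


size = 4

1. (g (k (s (g (h) (h))) (f)) (h))  →  (k (s (g (h) (h))) (f))
2. (k (s (g (h) (h))) (f))  →  (k (s (h)) (f))
normal form: (k (s (h)) (f))


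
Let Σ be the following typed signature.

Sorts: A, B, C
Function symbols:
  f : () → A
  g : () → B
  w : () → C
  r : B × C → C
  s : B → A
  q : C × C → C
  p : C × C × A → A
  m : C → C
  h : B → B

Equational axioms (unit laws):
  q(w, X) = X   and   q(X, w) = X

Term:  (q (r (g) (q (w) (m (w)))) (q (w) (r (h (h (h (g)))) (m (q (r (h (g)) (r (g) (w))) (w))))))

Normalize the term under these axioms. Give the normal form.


1. (q (r (g) (q (w) (m (w)))) (q (w) (r (h (h (h (g)))) (m (q (r (h (g)) (r (g) (w))) (w))))))  →  (q (r (g) (m (w))) (q (w) (r (h (h (h (g)))) (m (q (r (h (g)) (r (g) (w))) (w))))))
2. (q (r (g) (m (w))) (q (w) (r (h (h (h (g)))) (m (q (r (h (g)) (r (g) (w))) (w))))))  →  (q (r (g) (m (w))) (r (h (h (h (g)))) (m (q (r (h (g)) (r (g) (w))) (w)))))
3. (q (r (g) (m (w))) (r (h (h (h (g)))) (m (q (r (h (g)) (r (g) (w))) (w)))))  →  (q (r (g) (m (w))) (r (h (h (h (g)))) (m (r (h (g)) (r (g) (w))))))

normal form = (q (r (g) (m (w))) (r (h (h (h (g)))) (m (r (h (g)) (r (g) (w))))))


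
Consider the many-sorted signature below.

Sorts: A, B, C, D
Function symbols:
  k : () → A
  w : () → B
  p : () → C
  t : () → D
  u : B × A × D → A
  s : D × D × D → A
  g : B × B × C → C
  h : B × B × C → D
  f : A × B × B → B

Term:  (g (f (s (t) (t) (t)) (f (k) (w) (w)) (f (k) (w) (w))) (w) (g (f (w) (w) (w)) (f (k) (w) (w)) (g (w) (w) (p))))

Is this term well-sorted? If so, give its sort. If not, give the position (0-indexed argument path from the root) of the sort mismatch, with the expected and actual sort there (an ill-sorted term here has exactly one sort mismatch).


      (t) : D
      (t) : D
      (t) : D
    (s (t) (t) (t)) : A
      (k) : A
      (w) : B
      (w) : B
    (f (k) (w) (w)) : B
      (k) : A
      (w) : B
      (w) : B
    (f (k) (w) (w)) : B
  (f (s (t) (t) (t)) (f (k) (w) (w)) (f (k) (w) (w))) : B
  (w) : B
      (w) : B
      (w) : B
      (w) : B
    (f (w) (w) (w)) : ✗ arg 0 at [2, 0, 0] has sort B, expected A
      (k) : A
      (w) : B
      (w) : B
    (f (k) (w) (w)) : B
      (w) : B
      (w) : B
      (p) : C
    (g (w) (w) (p)) : C

ill-sorted at position [2, 0, 0]: expected A, got B


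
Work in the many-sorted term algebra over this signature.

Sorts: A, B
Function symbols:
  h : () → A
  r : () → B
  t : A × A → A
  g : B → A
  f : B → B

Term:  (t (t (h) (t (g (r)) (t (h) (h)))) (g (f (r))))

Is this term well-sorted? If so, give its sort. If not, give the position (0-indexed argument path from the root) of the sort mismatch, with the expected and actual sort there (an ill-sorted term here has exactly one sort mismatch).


    (h) : A
        (r) : B
      (g (r)) : A
        (h) : A
        (h) : A
      (t (h) (h)) : A
    (t (g (r)) (t (h) (h))) : A
  (t (h) (t (g (r)) (t (h) (h)))) : A
      (r) : B
    (f (r)) : B
  (g (f (r))) : A
(t (t (h) (t (g (r)) (t (h) (h)))) (g (f (r)))) : A

well-sorted; sort = A


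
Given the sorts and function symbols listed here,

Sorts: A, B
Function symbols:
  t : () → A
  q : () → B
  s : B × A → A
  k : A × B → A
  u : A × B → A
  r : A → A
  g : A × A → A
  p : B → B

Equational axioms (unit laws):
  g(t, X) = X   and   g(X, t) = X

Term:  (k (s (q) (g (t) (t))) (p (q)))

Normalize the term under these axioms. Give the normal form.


normal form = (k (s (q) (t)) (p (q)))

1. (k (s (q) (g (t) (t))) (p (q)))  →  (k (s (q) (t)) (p (q)))


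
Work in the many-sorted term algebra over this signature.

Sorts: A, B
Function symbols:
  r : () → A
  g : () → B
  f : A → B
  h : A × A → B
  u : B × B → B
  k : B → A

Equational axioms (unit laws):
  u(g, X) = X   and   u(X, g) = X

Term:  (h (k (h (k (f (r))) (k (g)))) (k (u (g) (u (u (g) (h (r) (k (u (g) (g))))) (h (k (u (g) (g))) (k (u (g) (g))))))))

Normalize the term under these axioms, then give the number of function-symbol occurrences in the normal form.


1. (h (k (h (k (f (r))) (k (g)))) (k (u (g) (u (u (g) (h (r) (k (u (g) (g))))) (h (k (u (g) (g))) (k (u (g) (g))))))))  →  (h (k (h (k (f (r))) (k (g)))) (k (u (u (g) (h (r) (k (u (g) (g))))) (h (k (u (g) (g))) (k (u (g) (g)))))))
2. (h (k (h (k (f (r))) (k (g)))) (k (u (u (g) (h (r) (k (u (g) (g))))) (h (k (u (g) (g))) (k (u (g) (g)))))))  →  (h (k (h (k (f (r))) (k (g)))) (k (u (h (r) (k (u (g) (g)))) (h (k (u (g) (g))) (k (u (g) (g)))))))
3. (h (k (h (k (f (r))) (k (g)))) (k (u (h (r) (k (u (g) (g)))) (h (k (u (g) (g))) (k (u (g) (g)))))))  →  (h (k (h (k (f (r))) (k (g)))) (k (u (h (r) (k (g))) (h (k (u (g) (g))) (k (u (g) (g)))))))
4. (h (k (h (k (f (r))) (k (g)))) (k (u (h (r) (k (g))) (h (k (u (g) (g))) (k (u (g) (g)))))))  →  (h (k (h (k (f (r))) (k (g)))) (k (u (h (r) (k (g))) (h (k (g)) (k (u (g) (g)))))))
5. (h (k (h (k (f (r))) (k (g)))) (k (u (h (r) (k (g))) (h (k (g)) (k (u (g) (g)))))))  →  (h (k (h (k (f (r))) (k (g)))) (k (u (h (r) (k (g))) (h (k (g)) (k (g))))))
normal form: (h (k (h (k (f (r))) (k (g)))) (k (u (h (r) (k (g))) (h (k (g)) (k (g))))))

size = 19


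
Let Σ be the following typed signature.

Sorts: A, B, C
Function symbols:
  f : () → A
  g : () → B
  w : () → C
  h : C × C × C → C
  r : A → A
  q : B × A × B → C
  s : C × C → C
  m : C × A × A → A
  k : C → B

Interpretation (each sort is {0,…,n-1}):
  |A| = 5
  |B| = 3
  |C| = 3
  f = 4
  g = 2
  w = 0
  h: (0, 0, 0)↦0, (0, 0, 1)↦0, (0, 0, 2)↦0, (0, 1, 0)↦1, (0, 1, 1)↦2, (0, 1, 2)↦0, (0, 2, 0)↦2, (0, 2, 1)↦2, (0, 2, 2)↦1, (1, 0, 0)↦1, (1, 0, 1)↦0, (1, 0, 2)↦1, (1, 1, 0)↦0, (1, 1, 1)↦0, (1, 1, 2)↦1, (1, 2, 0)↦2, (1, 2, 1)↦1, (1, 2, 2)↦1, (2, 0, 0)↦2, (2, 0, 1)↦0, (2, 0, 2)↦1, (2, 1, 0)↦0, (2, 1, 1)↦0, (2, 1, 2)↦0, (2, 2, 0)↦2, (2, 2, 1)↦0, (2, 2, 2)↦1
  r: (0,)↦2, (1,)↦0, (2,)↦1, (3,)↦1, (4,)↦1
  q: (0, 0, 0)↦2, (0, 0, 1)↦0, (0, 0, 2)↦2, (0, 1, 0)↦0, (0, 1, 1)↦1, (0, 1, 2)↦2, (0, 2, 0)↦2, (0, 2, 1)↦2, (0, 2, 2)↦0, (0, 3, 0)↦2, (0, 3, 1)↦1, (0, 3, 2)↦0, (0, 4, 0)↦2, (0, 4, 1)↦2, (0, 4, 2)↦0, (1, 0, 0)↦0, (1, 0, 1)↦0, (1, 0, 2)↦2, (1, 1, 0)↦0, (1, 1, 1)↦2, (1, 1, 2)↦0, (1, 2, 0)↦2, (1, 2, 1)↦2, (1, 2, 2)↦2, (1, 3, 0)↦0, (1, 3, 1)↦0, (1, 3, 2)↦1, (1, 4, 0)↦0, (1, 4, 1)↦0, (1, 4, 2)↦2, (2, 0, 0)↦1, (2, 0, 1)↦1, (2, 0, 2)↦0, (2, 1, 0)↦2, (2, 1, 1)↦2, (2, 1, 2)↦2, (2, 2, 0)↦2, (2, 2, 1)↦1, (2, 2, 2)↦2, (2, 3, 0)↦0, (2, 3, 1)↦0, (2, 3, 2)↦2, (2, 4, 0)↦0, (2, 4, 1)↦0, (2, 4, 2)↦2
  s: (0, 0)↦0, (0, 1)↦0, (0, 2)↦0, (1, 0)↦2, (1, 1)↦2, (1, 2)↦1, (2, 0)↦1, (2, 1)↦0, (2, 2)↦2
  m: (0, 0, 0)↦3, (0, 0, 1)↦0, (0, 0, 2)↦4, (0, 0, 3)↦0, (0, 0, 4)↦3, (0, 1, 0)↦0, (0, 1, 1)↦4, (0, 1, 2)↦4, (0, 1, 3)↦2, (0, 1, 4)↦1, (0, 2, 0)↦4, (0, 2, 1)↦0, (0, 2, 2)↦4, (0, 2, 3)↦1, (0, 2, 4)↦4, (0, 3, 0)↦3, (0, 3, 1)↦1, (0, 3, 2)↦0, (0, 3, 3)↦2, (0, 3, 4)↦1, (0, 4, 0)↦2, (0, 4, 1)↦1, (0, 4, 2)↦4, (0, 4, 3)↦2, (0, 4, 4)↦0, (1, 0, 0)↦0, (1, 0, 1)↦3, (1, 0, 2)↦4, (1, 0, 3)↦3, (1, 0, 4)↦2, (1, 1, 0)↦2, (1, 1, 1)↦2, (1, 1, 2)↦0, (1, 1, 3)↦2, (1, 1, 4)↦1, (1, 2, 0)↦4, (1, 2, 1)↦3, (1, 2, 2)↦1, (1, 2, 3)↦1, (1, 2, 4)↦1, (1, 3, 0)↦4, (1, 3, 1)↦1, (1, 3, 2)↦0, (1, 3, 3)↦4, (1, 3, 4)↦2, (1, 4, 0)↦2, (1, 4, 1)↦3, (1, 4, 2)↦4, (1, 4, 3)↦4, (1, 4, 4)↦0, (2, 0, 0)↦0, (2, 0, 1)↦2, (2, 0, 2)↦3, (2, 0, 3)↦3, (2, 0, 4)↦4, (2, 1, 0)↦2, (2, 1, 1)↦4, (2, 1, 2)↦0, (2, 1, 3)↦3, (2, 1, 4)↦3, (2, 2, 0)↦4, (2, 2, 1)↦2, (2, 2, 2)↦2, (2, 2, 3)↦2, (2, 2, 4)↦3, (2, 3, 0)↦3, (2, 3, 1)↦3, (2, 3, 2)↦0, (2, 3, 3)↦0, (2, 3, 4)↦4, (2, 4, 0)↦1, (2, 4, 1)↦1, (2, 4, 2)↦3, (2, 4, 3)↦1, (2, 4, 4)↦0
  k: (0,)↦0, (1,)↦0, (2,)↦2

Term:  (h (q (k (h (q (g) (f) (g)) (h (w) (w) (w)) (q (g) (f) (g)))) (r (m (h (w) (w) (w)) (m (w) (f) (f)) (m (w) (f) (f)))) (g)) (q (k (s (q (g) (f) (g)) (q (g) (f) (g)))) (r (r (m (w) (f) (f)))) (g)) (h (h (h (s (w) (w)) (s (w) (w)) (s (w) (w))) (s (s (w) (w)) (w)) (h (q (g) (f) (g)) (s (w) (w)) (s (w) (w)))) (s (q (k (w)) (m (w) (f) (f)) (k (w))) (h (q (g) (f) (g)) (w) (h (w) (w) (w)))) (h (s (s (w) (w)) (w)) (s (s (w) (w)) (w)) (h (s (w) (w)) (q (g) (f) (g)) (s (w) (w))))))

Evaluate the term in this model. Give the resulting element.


value = 1

  g = 2
  f = 4
  g = 2
  (q (g) (f) (g)) = q(2, 4, 2) = 2
  w = 0
  w = 0
  w = 0
  (h (w) (w) (w)) = h(0, 0, 0) = 0
  g = 2
  f = 4
  g = 2
  (q (g) (f) (g)) = q(2, 4, 2) = 2
  (h (q (g) (f) (g)) (h (w) (w) (w)) (q (g) (f) (g))) = h(2, 0, 2) = 1
  (k (h (q (g) (f) (g)) (h (w) (w) (w)) (q (g) (f) (g)))) = k(1,) = 0
  w = 0
  w = 0
  w = 0
  (h (w) (w) (w)) = h(0, 0, 0) = 0
  w = 0
  f = 4
  f = 4
  (m (w) (f) (f)) = m(0, 4, 4) = 0
  w = 0
  f = 4
  f = 4
  (m (w) (f) (f)) = m(0, 4, 4) = 0
  (m (h (w) (w) (w)) (m (w) (f) (f)) (m (w) (f) (f))) = m(0, 0, 0) = 3
  (r (m (h (w) (w) (w)) (m (w) (f) (f)) (m (w) (f) (f)))) = r(3,) = 1
  g = 2
  (q (k (h (q (g) (f) (g)) (h (w) (w) (w)) (q (g) (f) (g)))) (r (m (h (w) (w) (w)) (m (w) (f) (f)) (m (w) (f) (f)))) (g)) = q(0, 1, 2) = 2
  g = 2
  f = 4
  g = 2
  (q (g) (f) (g)) = q(2, 4, 2) = 2
  g = 2
  f = 4
  g = 2
  (q (g) (f) (g)) = q(2, 4, 2) = 2
  (s (q (g) (f) (g)) (q (g) (f) (g))) = s(2, 2) = 2
  (k (s (q (g) (f) (g)) (q (g) (f) (g)))) = k(2,) = 2
  w = 0
  f = 4
  f = 4
  (m (w) (f) (f)) = m(0, 4, 4) = 0
  (r (m (w) (f) (f))) = r(0,) = 2
  (r (r (m (w) (f) (f)))) = r(2,) = 1
  g = 2
  (q (k (s (q (g) (f) (g)) (q (g) (f) (g)))) (r (r (m (w) (f) (f)))) (g)) = q(2, 1, 2) = 2
  w = 0
  w = 0
  (s (w) (w)) = s(0, 0) = 0
  w = 0
  w = 0
  (s (w) (w)) = s(0, 0) = 0
  w = 0
  w = 0
  (s (w) (w)) = s(0, 0) = 0
  (h (s (w) (w)) (s (w) (w)) (s (w) (w))) = h(0, 0, 0) = 0
  w = 0
  w = 0
  (s (w) (w)) = s(0, 0) = 0
  w = 0
  (s (s (w) (w)) (w)) = s(0, 0) = 0
  g = 2
  f = 4
  g = 2
  (q (g) (f) (g)) = q(2, 4, 2) = 2
  w = 0
  w = 0
  (s (w) (w)) = s(0, 0) = 0
  w = 0
  w = 0
  (s (w) (w)) = s(0, 0) = 0
  (h (q (g) (f) (g)) (s (w) (w)) (s (w) (w))) = h(2, 0, 0) = 2
  (h (h (s (w) (w)) (s (w) (w)) (s (w) (w))) (s (s (w) (w)) (w)) (h (q (g) (f) (g)) (s (w) (w)) (s (w) (w)))) = h(0, 0, 2) = 0
  w = 0
  (k (w)) = k(0,) = 0
  w = 0
  f = 4
  f = 4
  (m (w) (f) (f)) = m(0, 4, 4) = 0
  w = 0
  (k (w)) = k(0,) = 0
  (q (k (w)) (m (w) (f) (f)) (k (w))) = q(0, 0, 0) = 2
  g = 2
  f = 4
  g = 2
  (q (g) (f) (g)) = q(2, 4, 2) = 2
  w = 0
  w = 0
  w = 0
  w = 0
  (h (w) (w) (w)) = h(0, 0, 0) = 0
  (h (q (g) (f) (g)) (w) (h (w) (w) (w))) = h(2, 0, 0) = 2
  (s (q (k (w)) (m (w) (f) (f)) (k (w))) (h (q (g) (f) (g)) (w) (h (w) (w) (w)))) = s(2, 2) = 2
  w = 0
  w = 0
  (s (w) (w)) = s(0, 0) = 0
  w = 0
  (s (s (w) (w)) (w)) = s(0, 0) = 0
  w = 0
  w = 0
  (s (w) (w)) = s(0, 0) = 0
  w = 0
  (s (s (w) (w)) (w)) = s(0, 0) = 0
  w = 0
  w = 0
  (s (w) (w)) = s(0, 0) = 0
  g = 2
  f = 4
  g = 2
  (q (g) (f) (g)) = q(2, 4, 2) = 2
  w = 0
  w = 0
  (s (w) (w)) = s(0, 0) = 0
  (h (s (w) (w)) (q (g) (f) (g)) (s (w) (w))) = h(0, 2, 0) = 2
  (h (s (s (w) (w)) (w)) (s (s (w) (w)) (w)) (h (s (w) (w)) (q (g) (f) (g)) (s (w) (w)))) = h(0, 0, 2) = 0
  (h (h (h (s (w) (w)) (s (w) (w)) (s (w) (w))) (s (s (w) (w)) (w)) (h (q (g) (f) (g)) (s (w) (w)) (s (w) (w)))) (s (q (k (w)) (m (w) (f) (f)) (k (w))) (h (q (g) (f) (g)) (w) (h (w) (w) (w)))) (h (s (s (w) (w)) (w)) (s (s (w) (w)) (w)) (h (s (w) (w)) (q (g) (f) (g)) (s (w) (w))))) = h(0, 2, 0) = 2
  (h (q (k (h (q (g) (f) (g)) (h (w) (w) (w)) (q (g) (f) (g)))) (r (m (h (w) (w) (w)) (m (w) (f) (f)) (m (w) (f) (f)))) (g)) (q (k (s (q (g) (f) (g)) (q (g) (f) (g)))) (r (r (m (w) (f) (f)))) (g)) (h (h (h (s (w) (w)) (s (w) (w)) (s (w) (w))) (s (s (w) (w)) (w)) (h (q (g) (f) (g)) (s (w) (w)) (s (w) (w)))) (s (q (k (w)) (m (w) (f) (f)) (k (w))) (h (q (g) (f) (g)) (w) (h (w) (w) (w)))) (h (s (s (w) (w)) (w)) (s (s (w) (w)) (w)) (h (s (w) (w)) (q (g) (f) (g)) (s (w) (w)))))) = h(2, 2, 2) = 1


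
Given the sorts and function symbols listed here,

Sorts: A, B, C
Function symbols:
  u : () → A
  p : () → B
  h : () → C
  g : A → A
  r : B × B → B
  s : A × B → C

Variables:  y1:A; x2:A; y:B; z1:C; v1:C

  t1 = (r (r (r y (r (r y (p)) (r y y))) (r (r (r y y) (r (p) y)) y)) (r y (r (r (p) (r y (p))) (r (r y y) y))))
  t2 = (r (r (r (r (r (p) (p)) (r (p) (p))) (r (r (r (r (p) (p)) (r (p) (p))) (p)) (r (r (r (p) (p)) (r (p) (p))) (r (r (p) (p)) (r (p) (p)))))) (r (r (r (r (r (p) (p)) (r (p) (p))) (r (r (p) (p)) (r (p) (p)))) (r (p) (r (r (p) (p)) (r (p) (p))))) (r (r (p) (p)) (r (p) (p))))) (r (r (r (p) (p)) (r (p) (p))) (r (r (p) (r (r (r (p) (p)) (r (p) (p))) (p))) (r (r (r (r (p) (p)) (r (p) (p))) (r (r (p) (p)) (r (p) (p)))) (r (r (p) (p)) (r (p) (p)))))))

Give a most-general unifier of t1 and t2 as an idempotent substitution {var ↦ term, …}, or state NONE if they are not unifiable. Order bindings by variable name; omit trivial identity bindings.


{y ↦ (r (r (p) (p)) (r (p) (p)))}


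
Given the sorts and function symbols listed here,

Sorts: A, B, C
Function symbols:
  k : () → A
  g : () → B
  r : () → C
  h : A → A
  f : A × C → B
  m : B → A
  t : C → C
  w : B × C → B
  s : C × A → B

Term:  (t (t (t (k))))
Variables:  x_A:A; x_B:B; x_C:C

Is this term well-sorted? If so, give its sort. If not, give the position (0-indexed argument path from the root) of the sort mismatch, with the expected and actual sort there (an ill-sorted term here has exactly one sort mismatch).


ill-sorted at position [0, 0, 0]: expected C, got A

      (k) : A
    (t (k)) : ✗ arg 0 at [0, 0, 0] has sort A, expected C


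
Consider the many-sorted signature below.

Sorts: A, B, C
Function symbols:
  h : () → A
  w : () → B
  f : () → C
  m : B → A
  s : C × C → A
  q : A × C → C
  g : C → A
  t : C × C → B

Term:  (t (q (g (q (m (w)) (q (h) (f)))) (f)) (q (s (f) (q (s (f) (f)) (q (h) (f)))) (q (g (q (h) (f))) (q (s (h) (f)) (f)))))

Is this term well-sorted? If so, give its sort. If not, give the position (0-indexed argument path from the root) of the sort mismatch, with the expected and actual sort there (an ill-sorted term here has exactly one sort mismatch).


          (w) : B
        (m (w)) : A
          (h) : A
          (f) : C
        (q (h) (f)) : C
      (q (m (w)) (q (h) (f))) : C
    (g (q (m (w)) (q (h) (f)))) : A
    (f) : C
  (q (g (q (m (w)) (q (h) (f)))) (f)) : C
      (f) : C
          (f) : C
          (f) : C
        (s (f) (f)) : A
          (h) : A
          (f) : C
        (q (h) (f)) : C
      (q (s (f) (f)) (q (h) (f))) : C
    (s (f) (q (s (f) (f)) (q (h) (f)))) : A
          (h) : A
          (f) : C
        (q (h) (f)) : C
      (g (q (h) (f))) : A
          (h) : A
          (f) : C
        (s (h) (f)) : ✗ arg 0 at [1, 1, 1, 0, 0] has sort A, expected C
        (f) : C

ill-sorted at position [1, 1, 1, 0, 0]: expected C, got A


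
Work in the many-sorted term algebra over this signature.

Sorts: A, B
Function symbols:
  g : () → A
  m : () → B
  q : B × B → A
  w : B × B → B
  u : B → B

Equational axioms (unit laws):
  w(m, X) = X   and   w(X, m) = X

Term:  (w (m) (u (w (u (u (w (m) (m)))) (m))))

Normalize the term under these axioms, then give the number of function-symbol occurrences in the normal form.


1. (w (m) (u (w (u (u (w (m) (m)))) (m))))  →  (u (w (u (u (w (m) (m)))) (m)))
2. (u (w (u (u (w (m) (m)))) (m)))  →  (u (u (u (w (m) (m)))))
3. (u (u (u (w (m) (m)))))  →  (u (u (u (m))))
normal form: (u (u (u (m))))

size = 4


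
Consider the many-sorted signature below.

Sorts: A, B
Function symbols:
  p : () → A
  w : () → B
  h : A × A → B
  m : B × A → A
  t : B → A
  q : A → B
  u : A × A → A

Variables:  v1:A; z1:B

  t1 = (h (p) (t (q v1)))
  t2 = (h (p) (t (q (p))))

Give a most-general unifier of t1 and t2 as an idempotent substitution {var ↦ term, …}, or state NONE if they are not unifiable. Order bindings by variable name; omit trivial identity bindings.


{v1 ↦ (p)}


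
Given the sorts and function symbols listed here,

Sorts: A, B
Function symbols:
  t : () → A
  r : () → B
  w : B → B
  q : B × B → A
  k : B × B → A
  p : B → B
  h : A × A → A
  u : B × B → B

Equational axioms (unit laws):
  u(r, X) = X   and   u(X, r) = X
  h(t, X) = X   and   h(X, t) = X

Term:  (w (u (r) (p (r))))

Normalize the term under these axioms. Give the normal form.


1. (w (u (r) (p (r))))  →  (w (p (r)))

normal form = (w (p (r)))


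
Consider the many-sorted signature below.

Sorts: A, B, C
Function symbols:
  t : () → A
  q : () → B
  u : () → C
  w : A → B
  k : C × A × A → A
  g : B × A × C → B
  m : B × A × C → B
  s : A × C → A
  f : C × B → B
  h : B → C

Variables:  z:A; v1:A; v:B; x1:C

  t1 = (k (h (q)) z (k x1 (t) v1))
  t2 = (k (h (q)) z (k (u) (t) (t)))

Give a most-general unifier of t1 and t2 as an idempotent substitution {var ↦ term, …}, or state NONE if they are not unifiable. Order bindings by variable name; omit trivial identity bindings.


{v1 ↦ (t), x1 ↦ (u)}


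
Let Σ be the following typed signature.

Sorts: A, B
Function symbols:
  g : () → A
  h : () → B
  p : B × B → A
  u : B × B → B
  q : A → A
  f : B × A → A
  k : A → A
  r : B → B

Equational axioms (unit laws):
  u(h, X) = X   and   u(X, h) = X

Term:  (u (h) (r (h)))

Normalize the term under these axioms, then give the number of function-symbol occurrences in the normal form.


size = 2

1. (u (h) (r (h)))  →  (r (h))
normal form: (r (h))


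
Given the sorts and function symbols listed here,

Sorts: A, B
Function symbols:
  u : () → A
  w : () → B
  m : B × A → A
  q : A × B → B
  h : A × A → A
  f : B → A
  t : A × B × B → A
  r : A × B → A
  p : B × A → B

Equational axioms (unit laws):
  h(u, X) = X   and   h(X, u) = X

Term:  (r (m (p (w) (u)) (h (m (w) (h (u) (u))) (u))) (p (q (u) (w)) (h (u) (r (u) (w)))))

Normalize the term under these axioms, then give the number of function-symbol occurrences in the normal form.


size = 15

1. (r (m (p (w) (u)) (h (m (w) (h (u) (u))) (u))) (p (q (u) (w)) (h (u) (r (u) (w)))))  →  (r (m (p (w) (u)) (m (w) (h (u) (u)))) (p (q (u) (w)) (h (u) (r (u) (w)))))
2. (r (m (p (w) (u)) (m (w) (h (u) (u)))) (p (q (u) (w)) (h (u) (r (u) (w)))))  →  (r (m (p (w) (u)) (m (w) (u))) (p (q (u) (w)) (h (u) (r (u) (w)))))
3. (r (m (p (w) (u)) (m (w) (u))) (p (q (u) (w)) (h (u) (r (u) (w)))))  →  (r (m (p (w) (u)) (m (w) (u))) (p (q (u) (w)) (r (u) (w))))
normal form: (r (m (p (w) (u)) (m (w) (u))) (p (q (u) (w)) (r (u) (w))))


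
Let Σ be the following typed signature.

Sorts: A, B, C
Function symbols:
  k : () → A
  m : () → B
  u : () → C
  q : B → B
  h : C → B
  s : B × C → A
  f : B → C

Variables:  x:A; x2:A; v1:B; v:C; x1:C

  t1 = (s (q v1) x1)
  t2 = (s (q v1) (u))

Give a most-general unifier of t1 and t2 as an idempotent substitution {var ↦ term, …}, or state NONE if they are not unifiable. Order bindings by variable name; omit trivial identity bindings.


{x1 ↦ (u)}


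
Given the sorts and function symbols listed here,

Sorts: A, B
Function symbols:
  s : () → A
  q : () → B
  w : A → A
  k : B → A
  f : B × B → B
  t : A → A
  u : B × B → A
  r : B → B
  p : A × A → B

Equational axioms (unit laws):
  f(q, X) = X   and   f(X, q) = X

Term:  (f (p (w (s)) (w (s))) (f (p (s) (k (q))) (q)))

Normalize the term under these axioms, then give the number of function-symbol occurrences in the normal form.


1. (f (p (w (s)) (w (s))) (f (p (s) (k (q))) (q)))  →  (f (p (w (s)) (w (s))) (p (s) (k (q))))
normal form: (f (p (w (s)) (w (s))) (p (s) (k (q))))

size = 10


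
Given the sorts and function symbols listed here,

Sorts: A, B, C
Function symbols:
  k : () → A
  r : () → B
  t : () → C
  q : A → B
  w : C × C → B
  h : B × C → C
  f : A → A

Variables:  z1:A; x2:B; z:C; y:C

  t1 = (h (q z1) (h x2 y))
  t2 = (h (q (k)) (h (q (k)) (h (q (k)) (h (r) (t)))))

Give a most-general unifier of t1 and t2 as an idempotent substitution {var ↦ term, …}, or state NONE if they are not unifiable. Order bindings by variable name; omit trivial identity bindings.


{x2 ↦ (q (k)), y ↦ (h (q (k)) (h (r) (t))), z1 ↦ (k)}


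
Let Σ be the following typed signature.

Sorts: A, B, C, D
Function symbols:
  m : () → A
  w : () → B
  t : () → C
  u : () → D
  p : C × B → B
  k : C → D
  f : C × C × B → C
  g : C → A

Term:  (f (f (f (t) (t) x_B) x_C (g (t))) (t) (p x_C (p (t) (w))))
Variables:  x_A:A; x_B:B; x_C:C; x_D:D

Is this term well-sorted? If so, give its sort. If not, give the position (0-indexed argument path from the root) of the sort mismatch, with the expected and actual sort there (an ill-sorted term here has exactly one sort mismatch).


      (t) : C
      (t) : C
      x_B : B
    (f (t) (t) x_B) : C
    x_C : C
      (t) : C
    (g (t)) : A
  (f (f (t) (t) x_B) x_C (g (t))) : ✗ arg 2 at [0, 2] has sort A, expected B
  (t) : C
    x_C : C
      (t) : C
      (w) : B
    (p (t) (w)) : B
  (p x_C (p (t) (w))) : B

ill-sorted at position [0, 2]: expected B, got A


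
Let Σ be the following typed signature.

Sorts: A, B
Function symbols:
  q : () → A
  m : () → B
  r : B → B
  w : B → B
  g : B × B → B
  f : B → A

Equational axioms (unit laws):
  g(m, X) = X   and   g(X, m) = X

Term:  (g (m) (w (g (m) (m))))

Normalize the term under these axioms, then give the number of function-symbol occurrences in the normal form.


size = 2

1. (g (m) (w (g (m) (m))))  →  (w (g (m) (m)))
2. (w (g (m) (m)))  →  (w (m))
normal form: (w (m))


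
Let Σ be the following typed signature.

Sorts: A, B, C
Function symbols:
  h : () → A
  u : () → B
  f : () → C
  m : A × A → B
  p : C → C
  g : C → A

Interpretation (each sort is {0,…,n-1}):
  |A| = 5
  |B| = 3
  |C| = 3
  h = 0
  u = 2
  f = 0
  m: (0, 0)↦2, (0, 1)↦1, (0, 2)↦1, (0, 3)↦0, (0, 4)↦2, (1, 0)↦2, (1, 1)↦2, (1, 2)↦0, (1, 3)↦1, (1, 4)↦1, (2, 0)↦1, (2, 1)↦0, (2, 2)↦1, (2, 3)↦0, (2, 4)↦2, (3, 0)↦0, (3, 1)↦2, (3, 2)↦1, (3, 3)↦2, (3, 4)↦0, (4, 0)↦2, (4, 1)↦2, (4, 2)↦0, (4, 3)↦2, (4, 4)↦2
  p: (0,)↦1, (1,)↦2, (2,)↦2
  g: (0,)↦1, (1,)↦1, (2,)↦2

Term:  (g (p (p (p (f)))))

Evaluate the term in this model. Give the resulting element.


  f = 0
  (p (f)) = p(0,) = 1
  (p (p (f))) = p(1,) = 2
  (p (p (p (f)))) = p(2,) = 2
  (g (p (p (p (f))))) = g(2,) = 2

value = 2


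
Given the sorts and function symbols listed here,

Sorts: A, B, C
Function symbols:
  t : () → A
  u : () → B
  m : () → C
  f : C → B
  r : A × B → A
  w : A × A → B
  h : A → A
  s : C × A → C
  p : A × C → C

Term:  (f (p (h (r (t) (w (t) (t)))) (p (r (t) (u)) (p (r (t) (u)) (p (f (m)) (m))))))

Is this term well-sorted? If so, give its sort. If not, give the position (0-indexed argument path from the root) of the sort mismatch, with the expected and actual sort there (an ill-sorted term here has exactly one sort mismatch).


        (t) : A
          (t) : A
          (t) : A
        (w (t) (t)) : B
      (r (t) (w (t) (t))) : A
    (h (r (t) (w (t) (t)))) : A
        (t) : A
        (u) : B
      (r (t) (u)) : A
          (t) : A
          (u) : B
        (r (t) (u)) : A
            (m) : C
          (f (m)) : B
          (m) : C
        (p (f (m)) (m)) : ✗ arg 0 at [0, 1, 1, 1, 0] has sort B, expected A

ill-sorted at position [0, 1, 1, 1, 0]: expected A, got B


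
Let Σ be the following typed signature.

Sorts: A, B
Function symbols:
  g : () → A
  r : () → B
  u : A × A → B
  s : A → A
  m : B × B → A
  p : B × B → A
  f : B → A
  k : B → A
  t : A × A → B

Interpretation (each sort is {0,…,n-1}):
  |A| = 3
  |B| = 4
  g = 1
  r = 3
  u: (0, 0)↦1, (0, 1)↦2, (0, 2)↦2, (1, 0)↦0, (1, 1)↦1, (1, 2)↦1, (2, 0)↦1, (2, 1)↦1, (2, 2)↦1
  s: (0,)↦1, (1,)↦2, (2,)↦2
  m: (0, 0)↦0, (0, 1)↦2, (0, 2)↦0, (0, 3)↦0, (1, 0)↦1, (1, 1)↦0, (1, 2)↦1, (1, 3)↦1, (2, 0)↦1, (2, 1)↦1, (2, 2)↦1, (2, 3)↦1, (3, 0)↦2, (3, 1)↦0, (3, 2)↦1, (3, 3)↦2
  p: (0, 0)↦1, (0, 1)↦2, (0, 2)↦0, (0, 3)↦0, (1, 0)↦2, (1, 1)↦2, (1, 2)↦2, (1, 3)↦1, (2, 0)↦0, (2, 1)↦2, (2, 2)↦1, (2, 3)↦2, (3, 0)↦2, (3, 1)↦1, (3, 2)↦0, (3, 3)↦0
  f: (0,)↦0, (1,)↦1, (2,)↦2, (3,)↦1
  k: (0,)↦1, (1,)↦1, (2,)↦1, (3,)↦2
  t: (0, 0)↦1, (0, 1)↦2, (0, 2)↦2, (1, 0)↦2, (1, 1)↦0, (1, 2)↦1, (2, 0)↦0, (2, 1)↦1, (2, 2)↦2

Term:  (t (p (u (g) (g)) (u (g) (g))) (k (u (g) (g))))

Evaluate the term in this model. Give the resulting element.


  g = 1
  g = 1
  (u (g) (g)) = u(1, 1) = 1
  g = 1
  g = 1
  (u (g) (g)) = u(1, 1) = 1
  (p (u (g) (g)) (u (g) (g))) = p(1, 1) = 2
  g = 1
  g = 1
  (u (g) (g)) = u(1, 1) = 1
  (k (u (g) (g))) = k(1,) = 1
  (t (p (u (g) (g)) (u (g) (g))) (k (u (g) (g)))) = t(2, 1) = 1

value = 1


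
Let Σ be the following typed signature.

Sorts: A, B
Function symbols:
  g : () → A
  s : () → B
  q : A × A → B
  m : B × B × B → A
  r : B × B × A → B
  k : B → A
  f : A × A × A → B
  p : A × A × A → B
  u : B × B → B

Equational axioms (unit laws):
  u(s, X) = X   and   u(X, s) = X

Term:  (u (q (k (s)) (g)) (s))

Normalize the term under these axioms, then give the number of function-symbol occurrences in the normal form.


1. (u (q (k (s)) (g)) (s))  →  (q (k (s)) (g))
normal form: (q (k (s)) (g))

size = 4


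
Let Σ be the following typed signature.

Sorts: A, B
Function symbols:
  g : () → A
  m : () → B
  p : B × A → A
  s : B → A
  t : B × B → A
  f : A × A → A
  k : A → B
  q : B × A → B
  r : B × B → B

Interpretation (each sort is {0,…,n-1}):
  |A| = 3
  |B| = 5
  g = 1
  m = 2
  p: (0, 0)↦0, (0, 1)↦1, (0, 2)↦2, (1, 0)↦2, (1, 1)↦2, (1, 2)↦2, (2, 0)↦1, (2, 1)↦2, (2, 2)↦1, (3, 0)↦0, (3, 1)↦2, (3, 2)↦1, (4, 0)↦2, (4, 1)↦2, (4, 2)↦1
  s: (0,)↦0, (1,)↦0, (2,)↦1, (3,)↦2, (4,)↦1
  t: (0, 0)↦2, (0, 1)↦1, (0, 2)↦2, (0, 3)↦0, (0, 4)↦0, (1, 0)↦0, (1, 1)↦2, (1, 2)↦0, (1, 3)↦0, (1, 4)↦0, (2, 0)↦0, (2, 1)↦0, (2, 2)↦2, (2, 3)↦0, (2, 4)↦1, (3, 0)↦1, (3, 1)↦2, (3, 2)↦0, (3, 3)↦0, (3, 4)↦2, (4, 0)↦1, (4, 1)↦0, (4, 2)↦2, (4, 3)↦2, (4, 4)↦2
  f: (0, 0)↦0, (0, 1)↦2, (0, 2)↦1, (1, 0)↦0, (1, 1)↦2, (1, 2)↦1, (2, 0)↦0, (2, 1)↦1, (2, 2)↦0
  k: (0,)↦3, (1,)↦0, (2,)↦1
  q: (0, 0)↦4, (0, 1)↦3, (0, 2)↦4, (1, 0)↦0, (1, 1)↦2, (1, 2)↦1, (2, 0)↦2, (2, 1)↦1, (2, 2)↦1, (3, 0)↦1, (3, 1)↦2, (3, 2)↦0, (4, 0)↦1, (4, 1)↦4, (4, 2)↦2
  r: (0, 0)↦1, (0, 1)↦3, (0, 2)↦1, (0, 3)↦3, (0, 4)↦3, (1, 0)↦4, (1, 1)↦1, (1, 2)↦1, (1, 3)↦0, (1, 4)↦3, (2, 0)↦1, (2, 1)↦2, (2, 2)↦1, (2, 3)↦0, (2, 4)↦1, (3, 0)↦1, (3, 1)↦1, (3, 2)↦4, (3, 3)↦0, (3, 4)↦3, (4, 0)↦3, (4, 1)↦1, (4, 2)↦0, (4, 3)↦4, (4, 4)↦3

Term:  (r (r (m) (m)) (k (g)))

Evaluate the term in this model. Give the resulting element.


  m = 2
  m = 2
  (r (m) (m)) = r(2, 2) = 1
  g = 1
  (k (g)) = k(1,) = 0
  (r (r (m) (m)) (k (g))) = r(1, 0) = 4

value = 4


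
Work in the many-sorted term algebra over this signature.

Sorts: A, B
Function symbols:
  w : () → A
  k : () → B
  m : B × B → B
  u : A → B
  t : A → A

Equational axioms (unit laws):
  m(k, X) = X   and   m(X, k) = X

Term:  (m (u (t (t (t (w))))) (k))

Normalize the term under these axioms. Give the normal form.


normal form = (u (t (t (t (w)))))

1. (m (u (t (t (t (w))))) (k))  →  (u (t (t (t (w)))))


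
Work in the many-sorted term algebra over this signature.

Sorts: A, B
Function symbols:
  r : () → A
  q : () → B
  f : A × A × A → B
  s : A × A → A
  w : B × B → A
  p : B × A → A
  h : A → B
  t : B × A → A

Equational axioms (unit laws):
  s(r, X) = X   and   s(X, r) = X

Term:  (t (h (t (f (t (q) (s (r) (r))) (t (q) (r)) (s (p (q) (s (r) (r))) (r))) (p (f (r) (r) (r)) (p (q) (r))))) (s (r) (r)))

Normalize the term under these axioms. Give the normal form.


normal form = (t (h (t (f (t (q) (r)) (t (q) (r)) (p (q) (r))) (p (f (r) (r) (r)) (p (q) (r))))) (r))

1. (t (h (t (f (t (q) (s (r) (r))) (t (q) (r)) (s (p (q) (s (r) (r))) (r))) (p (f (r) (r) (r)) (p (q) (r))))) (s (r) (r)))  →  (t (h (t (f (t (q) (r)) (t (q) (r)) (s (p (q) (s (r) (r))) (r))) (p (f (r) (r) (r)) (p (q) (r))))) (s (r) (r)))
2. (t (h (t (f (t (q) (r)) (t (q) (r)) (s (p (q) (s (r) (r))) (r))) (p (f (r) (r) (r)) (p (q) (r))))) (s (r) (r)))  →  (t (h (t (f (t (q) (r)) (t (q) (r)) (p (q) (s (r) (r)))) (p (f (r) (r) (r)) (p (q) (r))))) (s (r) (r)))
3. (t (h (t (f (t (q) (r)) (t (q) (r)) (p (q) (s (r) (r)))) (p (f (r) (r) (r)) (p (q) (r))))) (s (r) (r)))  →  (t (h (t (f (t (q) (r)) (t (q) (r)) (p (q) (r))) (p (f (r) (r) (r)) (p (q) (r))))) (s (r) (r)))
4. (t (h (t (f (t (q) (r)) (t (q) (r)) (p (q) (r))) (p (f (r) (r) (r)) (p (q) (r))))) (s (r) (r)))  →  (t (h (t (f (t (q) (r)) (t (q) (r)) (p (q) (r))) (p (f (r) (r) (r)) (p (q) (r))))) (r))


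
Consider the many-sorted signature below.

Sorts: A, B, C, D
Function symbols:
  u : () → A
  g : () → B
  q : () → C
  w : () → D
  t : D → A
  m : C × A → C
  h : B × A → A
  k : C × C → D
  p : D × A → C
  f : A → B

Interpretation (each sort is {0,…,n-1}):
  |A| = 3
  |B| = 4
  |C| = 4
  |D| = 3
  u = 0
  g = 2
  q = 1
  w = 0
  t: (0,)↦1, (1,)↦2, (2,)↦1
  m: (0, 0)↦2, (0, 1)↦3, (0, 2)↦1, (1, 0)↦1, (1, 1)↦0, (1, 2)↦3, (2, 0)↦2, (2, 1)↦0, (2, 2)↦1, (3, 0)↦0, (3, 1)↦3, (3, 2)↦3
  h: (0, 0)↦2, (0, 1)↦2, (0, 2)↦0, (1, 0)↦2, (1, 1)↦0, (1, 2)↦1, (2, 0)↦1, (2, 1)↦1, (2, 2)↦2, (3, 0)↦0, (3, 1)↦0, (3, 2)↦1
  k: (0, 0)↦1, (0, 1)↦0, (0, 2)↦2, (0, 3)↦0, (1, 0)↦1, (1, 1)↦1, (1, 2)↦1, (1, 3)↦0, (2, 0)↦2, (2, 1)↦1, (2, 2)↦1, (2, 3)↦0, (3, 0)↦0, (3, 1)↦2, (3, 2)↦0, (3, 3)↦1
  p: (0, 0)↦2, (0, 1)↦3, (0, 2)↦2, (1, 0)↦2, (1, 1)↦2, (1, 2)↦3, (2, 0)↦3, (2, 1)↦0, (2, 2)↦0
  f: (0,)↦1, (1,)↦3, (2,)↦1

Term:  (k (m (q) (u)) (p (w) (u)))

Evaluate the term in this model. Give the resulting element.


  q = 1
  u = 0
  (m (q) (u)) = m(1, 0) = 1
  w = 0
  u = 0
  (p (w) (u)) = p(0, 0) = 2
  (k (m (q) (u)) (p (w) (u))) = k(1, 2) = 1

value = 1


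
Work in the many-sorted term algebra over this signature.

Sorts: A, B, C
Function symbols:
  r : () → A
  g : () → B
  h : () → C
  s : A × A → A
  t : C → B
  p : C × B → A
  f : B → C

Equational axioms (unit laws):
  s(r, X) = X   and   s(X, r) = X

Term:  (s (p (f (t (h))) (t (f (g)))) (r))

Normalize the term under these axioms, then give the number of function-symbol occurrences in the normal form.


size = 7

1. (s (p (f (t (h))) (t (f (g)))) (r))  →  (p (f (t (h))) (t (f (g))))
normal form: (p (f (t (h))) (t (f (g))))


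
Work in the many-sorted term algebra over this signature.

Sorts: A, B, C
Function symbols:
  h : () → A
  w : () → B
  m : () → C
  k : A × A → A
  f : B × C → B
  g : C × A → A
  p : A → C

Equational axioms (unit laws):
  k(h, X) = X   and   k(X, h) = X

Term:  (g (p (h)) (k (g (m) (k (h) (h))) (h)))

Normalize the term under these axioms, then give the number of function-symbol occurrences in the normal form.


1. (g (p (h)) (k (g (m) (k (h) (h))) (h)))  →  (g (p (h)) (g (m) (k (h) (h))))
2. (g (p (h)) (g (m) (k (h) (h))))  →  (g (p (h)) (g (m) (h)))
normal form: (g (p (h)) (g (m) (h)))

size = 6


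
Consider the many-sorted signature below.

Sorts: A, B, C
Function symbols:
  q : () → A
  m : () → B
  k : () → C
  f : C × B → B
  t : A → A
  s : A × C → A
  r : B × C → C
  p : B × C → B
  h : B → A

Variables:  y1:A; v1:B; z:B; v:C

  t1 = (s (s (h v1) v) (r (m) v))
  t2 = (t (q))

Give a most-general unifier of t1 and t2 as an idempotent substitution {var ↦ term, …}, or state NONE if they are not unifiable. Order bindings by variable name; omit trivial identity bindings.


head clash or occurs-check failure — not unifiable

NONE (not unifiable)


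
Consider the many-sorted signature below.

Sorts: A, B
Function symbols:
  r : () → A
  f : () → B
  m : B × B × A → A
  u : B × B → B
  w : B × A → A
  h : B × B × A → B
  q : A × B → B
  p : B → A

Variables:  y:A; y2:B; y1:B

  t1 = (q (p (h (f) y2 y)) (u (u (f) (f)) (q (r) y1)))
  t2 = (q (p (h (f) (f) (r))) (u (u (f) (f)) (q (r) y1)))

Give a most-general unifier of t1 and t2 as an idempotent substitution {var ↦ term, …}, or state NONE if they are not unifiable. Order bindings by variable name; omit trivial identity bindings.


{y ↦ (r), y2 ↦ (f)}


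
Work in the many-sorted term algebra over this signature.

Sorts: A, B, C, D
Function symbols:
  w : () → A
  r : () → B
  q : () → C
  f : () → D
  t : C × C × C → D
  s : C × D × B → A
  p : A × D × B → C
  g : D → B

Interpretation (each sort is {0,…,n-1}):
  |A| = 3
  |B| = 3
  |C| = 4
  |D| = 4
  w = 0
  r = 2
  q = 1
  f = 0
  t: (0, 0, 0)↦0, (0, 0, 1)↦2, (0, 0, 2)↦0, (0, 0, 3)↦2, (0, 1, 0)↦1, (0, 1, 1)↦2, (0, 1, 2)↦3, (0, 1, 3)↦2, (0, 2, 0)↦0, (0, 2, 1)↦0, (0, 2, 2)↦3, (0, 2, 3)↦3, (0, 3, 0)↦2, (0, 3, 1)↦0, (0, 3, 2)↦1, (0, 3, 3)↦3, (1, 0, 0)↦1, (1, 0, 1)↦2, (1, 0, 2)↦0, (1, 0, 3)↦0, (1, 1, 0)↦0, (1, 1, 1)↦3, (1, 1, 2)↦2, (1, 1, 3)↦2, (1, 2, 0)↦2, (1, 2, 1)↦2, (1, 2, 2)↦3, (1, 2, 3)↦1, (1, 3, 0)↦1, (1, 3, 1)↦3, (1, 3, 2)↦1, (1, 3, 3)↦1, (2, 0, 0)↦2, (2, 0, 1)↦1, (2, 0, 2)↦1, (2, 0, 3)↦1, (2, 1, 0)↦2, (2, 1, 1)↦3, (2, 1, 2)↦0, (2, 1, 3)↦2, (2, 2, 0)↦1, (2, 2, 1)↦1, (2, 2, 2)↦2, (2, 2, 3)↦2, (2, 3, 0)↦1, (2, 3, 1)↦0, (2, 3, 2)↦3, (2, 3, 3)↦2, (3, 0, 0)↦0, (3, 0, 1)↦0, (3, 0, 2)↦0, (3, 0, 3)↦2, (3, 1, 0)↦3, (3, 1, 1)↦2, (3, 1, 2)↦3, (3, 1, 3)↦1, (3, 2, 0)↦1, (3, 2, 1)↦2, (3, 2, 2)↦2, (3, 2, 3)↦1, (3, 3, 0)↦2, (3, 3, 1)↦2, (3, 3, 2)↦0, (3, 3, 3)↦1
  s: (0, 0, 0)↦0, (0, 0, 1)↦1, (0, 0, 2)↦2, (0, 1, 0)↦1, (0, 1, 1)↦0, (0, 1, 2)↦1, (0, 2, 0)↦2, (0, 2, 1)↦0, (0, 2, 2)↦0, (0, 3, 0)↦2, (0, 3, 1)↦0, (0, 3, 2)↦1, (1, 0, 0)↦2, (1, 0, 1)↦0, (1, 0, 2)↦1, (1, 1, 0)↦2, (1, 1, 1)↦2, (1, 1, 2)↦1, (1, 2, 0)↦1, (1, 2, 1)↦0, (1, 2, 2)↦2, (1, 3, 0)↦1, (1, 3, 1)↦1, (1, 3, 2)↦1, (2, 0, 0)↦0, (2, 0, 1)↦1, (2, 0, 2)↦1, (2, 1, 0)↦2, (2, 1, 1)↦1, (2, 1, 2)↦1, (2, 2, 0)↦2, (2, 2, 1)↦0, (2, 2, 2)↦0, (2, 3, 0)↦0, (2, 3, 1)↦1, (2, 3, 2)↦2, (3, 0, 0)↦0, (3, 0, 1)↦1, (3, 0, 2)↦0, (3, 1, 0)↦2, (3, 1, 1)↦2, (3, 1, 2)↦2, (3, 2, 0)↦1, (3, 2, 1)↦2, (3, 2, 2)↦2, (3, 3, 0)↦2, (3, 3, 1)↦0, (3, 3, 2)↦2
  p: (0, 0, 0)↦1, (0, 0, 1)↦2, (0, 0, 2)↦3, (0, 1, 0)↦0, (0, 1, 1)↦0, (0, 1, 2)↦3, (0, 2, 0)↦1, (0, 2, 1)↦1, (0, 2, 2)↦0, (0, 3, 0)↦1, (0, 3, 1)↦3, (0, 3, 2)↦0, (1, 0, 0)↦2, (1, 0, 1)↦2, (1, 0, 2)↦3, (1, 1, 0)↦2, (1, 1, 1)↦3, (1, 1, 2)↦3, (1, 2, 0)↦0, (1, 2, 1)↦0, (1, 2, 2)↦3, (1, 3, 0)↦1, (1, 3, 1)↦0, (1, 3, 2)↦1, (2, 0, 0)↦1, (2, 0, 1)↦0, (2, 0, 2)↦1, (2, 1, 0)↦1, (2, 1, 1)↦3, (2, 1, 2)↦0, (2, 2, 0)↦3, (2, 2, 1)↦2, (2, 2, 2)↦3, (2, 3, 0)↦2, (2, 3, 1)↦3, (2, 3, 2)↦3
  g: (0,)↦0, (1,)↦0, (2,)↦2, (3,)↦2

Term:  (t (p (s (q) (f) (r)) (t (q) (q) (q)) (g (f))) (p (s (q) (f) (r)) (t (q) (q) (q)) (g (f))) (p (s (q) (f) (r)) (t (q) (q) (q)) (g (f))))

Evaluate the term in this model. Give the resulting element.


value = 3

  q = 1
  f = 0
  r = 2
  (s (q) (f) (r)) = s(1, 0, 2) = 1
  q = 1
  q = 1
  q = 1
  (t (q) (q) (q)) = t(1, 1, 1) = 3
  f = 0
  (g (f)) = g(0,) = 0
  (p (s (q) (f) (r)) (t (q) (q) (q)) (g (f))) = p(1, 3, 0) = 1
  q = 1
  f = 0
  r = 2
  (s (q) (f) (r)) = s(1, 0, 2) = 1
  q = 1
  q = 1
  q = 1
  (t (q) (q) (q)) = t(1, 1, 1) = 3
  f = 0
  (g (f)) = g(0,) = 0
  (p (s (q) (f) (r)) (t (q) (q) (q)) (g (f))) = p(1, 3, 0) = 1
  q = 1
  f = 0
  r = 2
  (s (q) (f) (r)) = s(1, 0, 2) = 1
  q = 1
  q = 1
  q = 1
  (t (q) (q) (q)) = t(1, 1, 1) = 3
  f = 0
  (g (f)) = g(0,) = 0
  (p (s (q) (f) (r)) (t (q) (q) (q)) (g (f))) = p(1, 3, 0) = 1
  (t (p (s (q) (f) (r)) (t (q) (q) (q)) (g (f))) (p (s (q) (f) (r)) (t (q) (q) (q)) (g (f))) (p (s (q) (f) (r)) (t (q) (q) (q)) (g (f)))) = t(1, 1, 1) = 3


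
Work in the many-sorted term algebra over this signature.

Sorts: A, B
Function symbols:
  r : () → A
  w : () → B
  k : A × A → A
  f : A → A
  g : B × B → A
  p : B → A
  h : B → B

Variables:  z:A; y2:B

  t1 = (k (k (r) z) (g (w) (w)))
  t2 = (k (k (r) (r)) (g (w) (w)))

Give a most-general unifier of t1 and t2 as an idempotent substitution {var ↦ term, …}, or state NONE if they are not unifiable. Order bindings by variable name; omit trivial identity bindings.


{z ↦ (r)}


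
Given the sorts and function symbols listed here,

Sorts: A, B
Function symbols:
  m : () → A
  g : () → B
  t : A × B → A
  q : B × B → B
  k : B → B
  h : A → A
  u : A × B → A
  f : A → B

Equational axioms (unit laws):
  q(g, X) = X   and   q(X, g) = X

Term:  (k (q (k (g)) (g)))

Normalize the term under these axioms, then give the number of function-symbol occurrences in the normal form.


1. (k (q (k (g)) (g)))  →  (k (k (g)))
normal form: (k (k (g)))

size = 3


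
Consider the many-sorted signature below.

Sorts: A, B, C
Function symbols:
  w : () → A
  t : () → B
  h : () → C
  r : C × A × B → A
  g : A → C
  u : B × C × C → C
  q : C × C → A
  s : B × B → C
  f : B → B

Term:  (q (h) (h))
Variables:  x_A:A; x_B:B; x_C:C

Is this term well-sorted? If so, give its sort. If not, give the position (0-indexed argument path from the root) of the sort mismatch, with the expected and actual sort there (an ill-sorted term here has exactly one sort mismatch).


well-sorted; sort = A

  (h) : C
  (h) : C
(q (h) (h)) : A


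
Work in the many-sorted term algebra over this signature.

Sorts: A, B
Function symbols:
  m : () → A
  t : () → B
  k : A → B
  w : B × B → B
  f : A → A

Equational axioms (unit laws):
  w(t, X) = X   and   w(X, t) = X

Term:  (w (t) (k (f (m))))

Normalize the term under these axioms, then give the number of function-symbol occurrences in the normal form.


size = 3

1. (w (t) (k (f (m))))  →  (k (f (m)))
normal form: (k (f (m)))


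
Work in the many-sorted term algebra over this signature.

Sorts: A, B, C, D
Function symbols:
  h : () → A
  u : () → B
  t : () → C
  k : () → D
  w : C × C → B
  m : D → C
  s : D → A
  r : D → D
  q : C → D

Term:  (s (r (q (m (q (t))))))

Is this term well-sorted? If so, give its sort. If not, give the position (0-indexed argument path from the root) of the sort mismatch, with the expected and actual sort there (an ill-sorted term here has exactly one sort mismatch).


          (t) : C
        (q (t)) : D
      (m (q (t))) : C
    (q (m (q (t)))) : D
  (r (q (m (q (t))))) : D
(s (r (q (m (q (t)))))) : A

well-sorted; sort = A
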